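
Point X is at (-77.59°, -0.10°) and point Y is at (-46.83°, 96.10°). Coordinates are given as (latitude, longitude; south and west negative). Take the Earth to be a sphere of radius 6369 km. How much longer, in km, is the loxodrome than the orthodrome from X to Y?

Great circle: cos σ = sin φ₁ sin φ₂ + cos φ₁ cos φ₂ cos Δλ,  σ = 0.8004 rad → d_gc = 5097.9 km
Rhumb line: Δψ = +1.2917, q = Δφ/Δψ = 0.4156, d_rh = R√(Δφ²+q²Δλ²) = 5607.7 km
Excess = 5607.7 − 5097.9 = 509.8 ≈ 510 km

510 km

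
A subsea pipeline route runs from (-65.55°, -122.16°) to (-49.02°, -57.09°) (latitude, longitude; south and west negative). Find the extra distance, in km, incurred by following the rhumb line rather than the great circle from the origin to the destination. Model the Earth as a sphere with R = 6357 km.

165 km

Great circle: cos σ = sin φ₁ sin φ₂ + cos φ₁ cos φ₂ cos Δλ,  σ = 0.6407 rad → d_gc = 4073.2 km
Rhumb line: Δψ = +0.5451, q = Δφ/Δψ = 0.5293, d_rh = R√(Δφ²+q²Δλ²) = 4238.6 km
Excess = 4238.6 − 4073.2 = 165.4 ≈ 165 km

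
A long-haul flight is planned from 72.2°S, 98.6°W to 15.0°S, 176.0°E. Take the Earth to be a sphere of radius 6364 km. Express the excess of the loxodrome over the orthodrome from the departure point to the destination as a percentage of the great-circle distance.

5.5%

Great circle: σ = 1.2973 rad → d_gc = Rσ = 8255.9 km
Rhumb: Δφ = +0.9983, Δλ = -1.4905, Δψ = +1.5892, q = Δφ/Δψ = 0.6282 → d_rh = R√(Δφ²+q²Δλ²) = 8710.4 km
Excess = (8710.4 − 8255.9) / 8255.9 = 454.5 / 8255.9 = 5.51% ≈ 5.5%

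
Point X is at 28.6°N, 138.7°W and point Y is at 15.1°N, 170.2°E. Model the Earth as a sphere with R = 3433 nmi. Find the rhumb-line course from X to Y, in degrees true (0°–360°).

254.1°

Meridional parts: M(φ₁)=+0.5213, M(φ₂)=+0.2666 → ΔM = -0.2546;  Δλ = -0.8919 rad
tan C = Δλ / ΔM = +3.5025 → C = 254.07°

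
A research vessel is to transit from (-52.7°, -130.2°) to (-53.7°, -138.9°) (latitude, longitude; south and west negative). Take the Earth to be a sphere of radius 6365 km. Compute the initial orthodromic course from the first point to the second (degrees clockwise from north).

N = sin Δλ·cos φ₂ = -0.0895;  D = cos φ₁ sin φ₂ − sin φ₁ cos φ₂ cos Δλ = -0.0229
initial course = atan2(N, D) = 255.67°

255.7°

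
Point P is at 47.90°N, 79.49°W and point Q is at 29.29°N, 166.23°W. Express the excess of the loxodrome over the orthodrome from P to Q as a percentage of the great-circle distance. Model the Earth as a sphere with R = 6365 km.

Great circle: σ = 1.1634 rad → d_gc = Rσ = 7404.8 km
Rhumb: Δφ = -0.3248, Δλ = -1.5139, Δψ = -0.4198, q = Δφ/Δψ = 0.7737 → d_rh = R√(Δφ²+q²Δλ²) = 7736.6 km
Excess = (7736.6 − 7404.8) / 7404.8 = 331.8 / 7404.8 = 4.48% ≈ 4.5%

4.5%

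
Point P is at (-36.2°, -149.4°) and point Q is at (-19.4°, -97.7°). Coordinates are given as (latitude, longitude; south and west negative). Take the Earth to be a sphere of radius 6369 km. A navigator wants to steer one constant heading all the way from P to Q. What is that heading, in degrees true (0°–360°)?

69.7°

Meridional parts: M(φ₁)=-0.6786, M(φ₂)=-0.3453 → ΔM = +0.3333;  Δλ = +0.9023 rad
tan C = Δλ / ΔM = +2.7069 → C = 69.72°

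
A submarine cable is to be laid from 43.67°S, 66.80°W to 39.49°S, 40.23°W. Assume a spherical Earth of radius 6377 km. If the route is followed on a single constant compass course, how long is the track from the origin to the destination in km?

2259 km

Δψ = ln[tan(π/4+φ₂/2)/tan(π/4+φ₁/2)] = +0.0976;  Δφ = +0.0730 rad,  Δλ = +0.4637 rad
q = Δφ/Δψ = 0.7476
d = R·√(Δφ² + q²Δλ²) = 6377·0.35428 = 2259 km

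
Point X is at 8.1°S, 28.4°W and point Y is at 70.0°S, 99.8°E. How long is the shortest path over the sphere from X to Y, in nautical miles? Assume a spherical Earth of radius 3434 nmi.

Haversine: a = sin²(Δφ/2)+cos φ₁ cos φ₂ sin²(Δλ/2) = 0.53850;  σ = 2·atan2(√a,√(1−a))
σ = 94.416° → d = Rσ = 3434·1.64787 = 5659 nmi

5659 nmi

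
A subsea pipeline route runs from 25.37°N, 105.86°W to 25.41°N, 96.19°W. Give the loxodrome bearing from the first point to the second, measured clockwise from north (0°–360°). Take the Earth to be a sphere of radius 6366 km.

89.7°

Δψ = ln[tan(π/4+φ₂/2)/tan(π/4+φ₁/2)] = +0.0008
Δλ = +0.1688 rad (taken the short way round)
course = atan2(Δλ, Δψ) = 89.74°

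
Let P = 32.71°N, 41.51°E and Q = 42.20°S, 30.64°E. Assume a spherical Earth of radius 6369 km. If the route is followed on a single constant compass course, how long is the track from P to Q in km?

Δψ = ln[tan(π/4+φ₂/2)/tan(π/4+φ₁/2)] = -1.4186;  Δφ = -1.3074 rad,  Δλ = -0.1897 rad
q = Δφ/Δψ = 0.9216
d = R·√(Δφ² + q²Δλ²) = 6369·1.31907 = 8401 km

8401 km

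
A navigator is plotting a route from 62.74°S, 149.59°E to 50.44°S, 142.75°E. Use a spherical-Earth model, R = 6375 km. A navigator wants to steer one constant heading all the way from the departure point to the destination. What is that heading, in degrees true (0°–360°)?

Meridional parts: M(φ₁)=-1.4168, M(φ₂)=-1.0227 → ΔM = +0.3942;  Δλ = -0.1194 rad
tan C = Δλ / ΔM = -0.3029 → C = 343.15°

343.1°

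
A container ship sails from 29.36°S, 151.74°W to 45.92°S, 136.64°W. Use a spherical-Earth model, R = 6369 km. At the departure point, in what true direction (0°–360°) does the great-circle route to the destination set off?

148.6°

θ = atan2( sin Δλ·cos φ₂ ,  cos φ₁ sin φ₂ − sin φ₁ cos φ₂ cos Δλ )
  = atan2(+0.1812, -0.2968) = 148.59°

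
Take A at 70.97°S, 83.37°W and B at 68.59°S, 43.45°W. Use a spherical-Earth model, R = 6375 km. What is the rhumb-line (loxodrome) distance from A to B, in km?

Rhumb course C = atan2(Δλ, Δψ) with Δψ = ln[tan(π/4+φ₂/2)/tan(π/4+φ₁/2)] = +0.1203, Δλ = +0.6967 → C = 80.20°
d = R·|Δφ| / |cos C| = 6375·0.04154 / 0.17017 = 1556 km

1556 km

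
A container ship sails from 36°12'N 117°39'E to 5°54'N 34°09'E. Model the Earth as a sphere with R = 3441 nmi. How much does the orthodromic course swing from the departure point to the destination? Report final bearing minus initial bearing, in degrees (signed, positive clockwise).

-36.7°

At departure: θ₁ = atan2(sin Δλ cos φ₂, cos φ₁ sin φ₂ − sin φ₁ cos φ₂ cos Δλ) = 270.95°
At arrival: θ₂ = atan2(sin Δλ cos φ₁, −cos φ₂ sin φ₁ + sin φ₂ cos φ₁ cos Δλ) = 234.21°
Δθ = θ₂ − θ₁ = -36.7°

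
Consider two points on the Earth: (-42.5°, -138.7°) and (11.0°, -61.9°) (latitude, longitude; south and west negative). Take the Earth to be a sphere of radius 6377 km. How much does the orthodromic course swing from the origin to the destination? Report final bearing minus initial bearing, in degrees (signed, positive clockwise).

-27.1°

At departure: θ₁ = atan2(sin Δλ cos φ₂, cos φ₁ sin φ₂ − sin φ₁ cos φ₂ cos Δλ) = 73.00°
At arrival: θ₂ = atan2(sin Δλ cos φ₁, −cos φ₂ sin φ₁ + sin φ₂ cos φ₁ cos Δλ) = 45.91°
Δθ = θ₂ − θ₁ = -27.1°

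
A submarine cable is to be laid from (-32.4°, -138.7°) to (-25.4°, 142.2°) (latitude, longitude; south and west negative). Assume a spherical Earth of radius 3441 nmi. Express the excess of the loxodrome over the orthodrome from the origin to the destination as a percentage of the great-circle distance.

2.2%

Great circle: σ = 1.1874 rad → d_gc = Rσ = 4085.9 nmi
Rhumb: Δφ = +0.1222, Δλ = -1.3806, Δψ = +0.1397, q = Δφ/Δψ = 0.8746 → d_rh = R√(Δφ²+q²Δλ²) = 4175.9 nmi
Excess = (4175.9 − 4085.9) / 4085.9 = 90.0 / 4085.9 = 2.20% ≈ 2.2%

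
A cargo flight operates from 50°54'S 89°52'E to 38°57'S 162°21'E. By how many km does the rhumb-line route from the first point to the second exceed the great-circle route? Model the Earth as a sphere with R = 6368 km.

209 km

Great circle: cos σ = sin φ₁ sin φ₂ + cos φ₁ cos φ₂ cos Δλ,  σ = 0.8822 rad → d_gc = 5617.6 km
Rhumb line: Δψ = +0.2962, q = Δφ/Δψ = 0.7042, d_rh = R√(Δφ²+q²Δλ²) = 5826.2 km
Excess = 5826.2 − 5617.6 = 208.6 ≈ 209 km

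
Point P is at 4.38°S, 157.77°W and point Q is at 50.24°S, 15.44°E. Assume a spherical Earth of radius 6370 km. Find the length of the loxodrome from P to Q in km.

17160 km

Rhumb course C = atan2(Δλ, Δψ) with Δψ = ln[tan(π/4+φ₂/2)/tan(π/4+φ₁/2)] = -0.9407, Δλ = +3.0231 → C = 107.28°
d = R·|Δφ| / |cos C| = 6370·0.80041 / 0.29712 = 17160 km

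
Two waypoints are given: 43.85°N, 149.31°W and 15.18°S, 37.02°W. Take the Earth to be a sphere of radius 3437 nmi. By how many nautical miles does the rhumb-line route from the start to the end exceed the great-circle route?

145 nmi

Great circle: cos σ = sin φ₁ sin φ₂ + cos φ₁ cos φ₂ cos Δλ,  σ = 2.0324 rad → d_gc = 6985.4 nmi
Rhumb line: Δψ = -1.1214, q = Δφ/Δψ = 0.9188, d_rh = R√(Δφ²+q²Δλ²) = 7130.2 nmi
Excess = 7130.2 − 6985.4 = 144.8 ≈ 145 nmi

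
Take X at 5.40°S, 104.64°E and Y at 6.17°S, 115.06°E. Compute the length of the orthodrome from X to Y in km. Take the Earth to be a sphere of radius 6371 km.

1156 km

Haversine: a = sin²(Δφ/2)+cos φ₁ cos φ₂ sin²(Δλ/2) = 0.00821;  σ = 2·atan2(√a,√(1−a))
σ = 10.395° → d = Rσ = 6371·0.18143 = 1156 km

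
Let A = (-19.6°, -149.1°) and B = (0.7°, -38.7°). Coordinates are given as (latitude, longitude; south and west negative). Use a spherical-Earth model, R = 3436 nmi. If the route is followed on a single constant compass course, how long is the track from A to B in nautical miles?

Rhumb course C = atan2(Δλ, Δψ) with Δψ = ln[tan(π/4+φ₂/2)/tan(π/4+φ₁/2)] = +0.3612, Δλ = +1.9268 → C = 79.38°
d = R·|Δφ| / |cos C| = 3436·0.35430 / 0.18424 = 6608 nmi

6608 nmi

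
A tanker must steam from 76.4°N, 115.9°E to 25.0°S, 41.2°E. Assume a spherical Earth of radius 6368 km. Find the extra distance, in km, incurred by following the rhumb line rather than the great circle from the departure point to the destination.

Great circle: cos σ = sin φ₁ sin φ₂ + cos φ₁ cos φ₂ cos Δλ,  σ = 1.9332 rad → d_gc = 12310.7 km
Rhumb line: Δψ = -2.5775, q = Δφ/Δψ = 0.6866, d_rh = R√(Δφ²+q²Δλ²) = 12629.6 km
Excess = 12629.6 − 12310.7 = 318.9 ≈ 319 km

319 km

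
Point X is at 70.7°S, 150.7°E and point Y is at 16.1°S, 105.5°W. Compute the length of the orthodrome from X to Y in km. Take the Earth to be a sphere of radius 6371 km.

Haversine: a = sin²(Δφ/2)+cos φ₁ cos φ₂ sin²(Δλ/2) = 0.40701;  σ = 2·atan2(√a,√(1−a))
σ = 79.282° → d = Rσ = 6371·1.38372 = 8816 km

8816 km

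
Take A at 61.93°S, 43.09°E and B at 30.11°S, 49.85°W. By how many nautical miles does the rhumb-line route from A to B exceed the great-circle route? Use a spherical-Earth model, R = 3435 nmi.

Great circle: cos σ = sin φ₁ sin φ₂ + cos φ₁ cos φ₂ cos Δλ,  σ = 1.1354 rad → d_gc = 3900.1 nmi
Rhumb line: Δψ = +0.8349, q = Δφ/Δψ = 0.6652, d_rh = R√(Δφ²+q²Δλ²) = 4168.7 nmi
Excess = 4168.7 − 3900.1 = 268.6 ≈ 269 nmi

269 nmi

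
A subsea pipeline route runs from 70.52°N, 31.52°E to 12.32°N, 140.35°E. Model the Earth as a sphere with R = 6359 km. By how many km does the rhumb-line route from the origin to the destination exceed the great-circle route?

Great circle: cos σ = sin φ₁ sin φ₂ + cos φ₁ cos φ₂ cos Δλ,  σ = 1.4746 rad → d_gc = 9377.3 km
Rhumb line: Δψ = -1.5456, q = Δφ/Δψ = 0.6572, d_rh = R√(Δφ²+q²Δλ²) = 10234.2 km
Excess = 10234.2 − 9377.3 = 856.9 ≈ 857 km

857 km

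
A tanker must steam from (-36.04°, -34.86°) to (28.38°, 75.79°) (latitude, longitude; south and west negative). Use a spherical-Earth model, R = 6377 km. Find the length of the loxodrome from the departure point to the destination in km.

Δψ = ln[tan(π/4+φ₂/2)/tan(π/4+φ₁/2)] = +1.1921;  Δφ = +1.1243 rad,  Δλ = +1.9312 rad
q = Δφ/Δψ = 0.9432
d = R·√(Δφ² + q²Δλ²) = 6377·2.14057 = 13650 km

13650 km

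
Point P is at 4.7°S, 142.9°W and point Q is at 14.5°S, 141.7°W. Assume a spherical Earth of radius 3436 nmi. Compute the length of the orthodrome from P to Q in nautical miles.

Haversine: a = sin²(Δφ/2)+cos φ₁ cos φ₂ sin²(Δλ/2) = 0.00740;  σ = 2·atan2(√a,√(1−a))
σ = 9.871° → d = Rσ = 3436·0.17228 = 592 nmi

592 nmi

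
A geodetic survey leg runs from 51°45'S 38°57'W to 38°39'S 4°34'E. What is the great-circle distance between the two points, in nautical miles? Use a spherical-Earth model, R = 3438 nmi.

Haversine: a = sin²(Δφ/2)+cos φ₁ cos φ₂ sin²(Δλ/2) = 0.07945;  σ = 2·atan2(√a,√(1−a))
σ = 32.744° → d = Rσ = 3438·0.57149 = 1965 nmi

1965 nmi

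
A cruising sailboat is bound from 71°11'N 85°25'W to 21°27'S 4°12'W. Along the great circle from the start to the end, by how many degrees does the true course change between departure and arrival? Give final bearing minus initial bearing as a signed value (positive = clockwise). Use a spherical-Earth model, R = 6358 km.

Initial bearing θ₁ = atan2(sin Δλ cos φ₂, cos φ₁ sin φ₂ − sin φ₁ cos φ₂ cos Δλ) = 105.35°
Final bearing θ₂ = (initial bearing from the destination back to the start) + 180° = 160.48°
Δθ = θ₂ − θ₁ = +55.1°

+55.1°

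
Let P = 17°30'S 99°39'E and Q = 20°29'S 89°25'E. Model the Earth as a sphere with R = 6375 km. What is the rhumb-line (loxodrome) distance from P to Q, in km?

Rhumb course C = atan2(Δλ, Δψ) with Δψ = ln[tan(π/4+φ₂/2)/tan(π/4+φ₁/2)] = -0.0551, Δλ = -0.1786 → C = 252.86°
d = R·|Δφ| / |cos C| = 6375·0.05207 / 0.29467 = 1126 km

1126 km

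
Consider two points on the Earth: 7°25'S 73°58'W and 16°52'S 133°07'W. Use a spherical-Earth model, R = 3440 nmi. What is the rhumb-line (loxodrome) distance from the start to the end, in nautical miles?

Δψ = ln[tan(π/4+φ₂/2)/tan(π/4+φ₁/2)] = -0.1689;  Δφ = -0.1649 rad,  Δλ = -1.0324 rad
q = Δφ/Δψ = 0.9764
d = R·√(Δφ² + q²Δλ²) = 3440·1.02142 = 3514 nmi

3514 nmi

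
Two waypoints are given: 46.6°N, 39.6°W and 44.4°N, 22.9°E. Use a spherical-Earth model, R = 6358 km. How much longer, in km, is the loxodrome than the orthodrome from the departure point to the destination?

129 km

Great circle: cos σ = sin φ₁ sin φ₂ + cos φ₁ cos φ₂ cos Δλ,  σ = 0.7451 rad → d_gc = 4737.2 km
Rhumb line: Δψ = -0.0548, q = Δφ/Δψ = 0.7008, d_rh = R√(Δφ²+q²Δλ²) = 4866.4 km
Excess = 4866.4 − 4737.2 = 129.2 ≈ 129 km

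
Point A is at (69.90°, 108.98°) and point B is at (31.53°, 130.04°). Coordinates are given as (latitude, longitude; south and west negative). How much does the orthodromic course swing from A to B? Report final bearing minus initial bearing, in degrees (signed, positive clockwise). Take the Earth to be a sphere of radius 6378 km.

+17.3°

Initial bearing θ₁ = atan2(sin Δλ cos φ₂, cos φ₁ sin φ₂ − sin φ₁ cos φ₂ cos Δλ) = 151.63°
Final bearing θ₂ = (initial bearing from the destination back to the start) + 180° = 168.96°
Δθ = θ₂ − θ₁ = +17.3°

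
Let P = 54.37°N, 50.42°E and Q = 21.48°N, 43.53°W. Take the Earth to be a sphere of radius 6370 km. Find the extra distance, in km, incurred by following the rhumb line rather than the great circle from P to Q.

451 km

Great circle: cos σ = sin φ₁ sin φ₂ + cos φ₁ cos φ₂ cos Δλ,  σ = 1.3075 rad → d_gc = 8328.6 km
Rhumb line: Δψ = -0.7512, q = Δφ/Δψ = 0.7641, d_rh = R√(Δφ²+q²Δλ²) = 8779.4 km
Excess = 8779.4 − 8328.6 = 450.8 ≈ 451 km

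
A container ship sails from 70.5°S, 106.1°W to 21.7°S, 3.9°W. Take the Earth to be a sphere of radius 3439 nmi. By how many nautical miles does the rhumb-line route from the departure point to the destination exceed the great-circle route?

Great circle: cos σ = sin φ₁ sin φ₂ + cos φ₁ cos φ₂ cos Δλ,  σ = 1.2839 rad → d_gc = 4415.26 nmi
Rhumb line: Δψ = +1.3731, q = Δφ/Δψ = 0.6203, d_rh = R√(Δφ²+q²Δλ²) = 4801.80 nmi
Excess = 4801.80 − 4415.26 = 386.54 ≈ 387 nmi

387 nmi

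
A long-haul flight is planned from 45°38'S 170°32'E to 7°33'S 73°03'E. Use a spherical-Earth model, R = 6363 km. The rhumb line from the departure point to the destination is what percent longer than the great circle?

3.4%

Great circle: σ = 1.5671 rad → d_gc = Rσ = 9971.8 km
Rhumb: Δφ = +0.6647, Δλ = -1.7014, Δψ = +0.7649, q = Δφ/Δψ = 0.8689 → d_rh = R√(Δφ²+q²Δλ²) = 10314.1 km
Excess = (10314.1 − 9971.8) / 9971.8 = 342.3 / 9971.8 = 3.43% ≈ 3.4%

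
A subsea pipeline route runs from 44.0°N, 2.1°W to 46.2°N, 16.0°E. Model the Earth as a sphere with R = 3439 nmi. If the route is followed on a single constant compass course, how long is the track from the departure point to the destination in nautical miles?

Δψ = ln[tan(π/4+φ₂/2)/tan(π/4+φ₁/2)] = +0.0544;  Δφ = +0.0384 rad,  Δλ = +0.3159 rad
q = Δφ/Δψ = 0.7057
d = R·√(Δφ² + q²Δλ²) = 3439·0.22623 = 778 nmi

778 nmi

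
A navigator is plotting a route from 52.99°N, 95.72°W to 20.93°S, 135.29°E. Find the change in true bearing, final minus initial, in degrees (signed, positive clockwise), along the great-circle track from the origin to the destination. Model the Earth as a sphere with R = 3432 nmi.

-71.8°

At departure: θ₁ = atan2(sin Δλ cos φ₂, cos φ₁ sin φ₂ − sin φ₁ cos φ₂ cos Δλ) = 289.30°
At arrival: θ₂ = atan2(sin Δλ cos φ₁, −cos φ₂ sin φ₁ + sin φ₂ cos φ₁ cos Δλ) = 217.46°
Δθ = θ₂ − θ₁ = -71.8°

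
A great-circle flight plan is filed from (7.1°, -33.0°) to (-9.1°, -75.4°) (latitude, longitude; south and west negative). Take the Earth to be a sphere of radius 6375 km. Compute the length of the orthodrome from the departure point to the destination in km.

Haversine: a = sin²(Δφ/2)+cos φ₁ cos φ₂ sin²(Δλ/2) = 0.14799;  σ = 2·atan2(√a,√(1−a))
σ = 45.249° → d = Rσ = 6375·0.78975 = 5035 km

5035 km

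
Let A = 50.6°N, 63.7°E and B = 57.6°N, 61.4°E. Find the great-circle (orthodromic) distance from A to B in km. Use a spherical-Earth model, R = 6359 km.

791 km

cos σ = sin φ₁ sin φ₂ + cos φ₁ cos φ₂ cos Δλ
      = sin(50.60°)sin(57.60°) + cos(50.60°)cos(57.60°)cos(-2.30°) = 0.9923
σ = 7.128° → d = Rσ = 6359·0.12440 = 791 km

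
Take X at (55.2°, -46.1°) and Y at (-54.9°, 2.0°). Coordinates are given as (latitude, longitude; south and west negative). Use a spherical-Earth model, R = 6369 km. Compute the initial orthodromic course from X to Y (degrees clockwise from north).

151.3°

N = sin Δλ·cos φ₂ = +0.4280;  D = cos φ₁ sin φ₂ − sin φ₁ cos φ₂ cos Δλ = -0.7823
initial course = atan2(N, D) = 151.32°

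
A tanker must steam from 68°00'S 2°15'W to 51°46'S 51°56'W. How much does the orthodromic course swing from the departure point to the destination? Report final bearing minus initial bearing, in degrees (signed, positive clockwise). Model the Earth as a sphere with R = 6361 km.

Initial bearing θ₁ = atan2(sin Δλ cos φ₂, cos φ₁ sin φ₂ − sin φ₁ cos φ₂ cos Δλ) = 279.27°
Final bearing θ₂ = (initial bearing from the destination back to the start) + 180° = 323.32°
Δθ = θ₂ − θ₁ = +44.0°

+44.0°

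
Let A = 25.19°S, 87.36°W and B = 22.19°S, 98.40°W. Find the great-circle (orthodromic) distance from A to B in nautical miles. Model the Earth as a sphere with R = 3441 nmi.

633 nmi

Haversine: a = sin²(Δφ/2)+cos φ₁ cos φ₂ sin²(Δλ/2) = 0.00844;  σ = 2·atan2(√a,√(1−a))
σ = 10.541° → d = Rσ = 3441·0.18398 = 633 nmi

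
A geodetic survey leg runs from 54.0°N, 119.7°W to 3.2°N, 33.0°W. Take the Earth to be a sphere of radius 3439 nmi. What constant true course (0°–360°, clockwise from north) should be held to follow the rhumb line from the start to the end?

Δψ = ln[tan(π/4+φ₂/2)/tan(π/4+φ₁/2)] = -1.0683
Δλ = +1.5132 rad (taken the short way round)
course = atan2(Δλ, Δψ) = 125.22°

125.2°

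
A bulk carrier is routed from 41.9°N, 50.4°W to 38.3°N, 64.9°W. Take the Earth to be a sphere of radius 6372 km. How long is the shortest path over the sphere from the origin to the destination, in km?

Haversine: a = sin²(Δφ/2)+cos φ₁ cos φ₂ sin²(Δλ/2) = 0.01029;  σ = 2·atan2(√a,√(1−a))
σ = 11.644° → d = Rσ = 6372·0.20322 = 1295 km

1295 km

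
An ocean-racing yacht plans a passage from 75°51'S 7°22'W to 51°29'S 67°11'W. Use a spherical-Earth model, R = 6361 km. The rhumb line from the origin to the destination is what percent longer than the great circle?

Great circle: σ = 0.5823 rad → d_gc = Rσ = 3703.7 km
Rhumb: Δφ = +0.4253, Δλ = -1.0440, Δψ = +1.0350, q = Δφ/Δψ = 0.4109 → d_rh = R√(Δφ²+q²Δλ²) = 3842.5 km
Excess = (3842.5 − 3703.7) / 3703.7 = 138.8 / 3703.7 = 3.748% ≈ 3.7%

3.7%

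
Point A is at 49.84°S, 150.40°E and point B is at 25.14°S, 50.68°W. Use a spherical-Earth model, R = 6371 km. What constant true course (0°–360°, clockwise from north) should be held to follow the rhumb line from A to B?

Meridional parts: M(φ₁)=-1.0063, M(φ₂)=-0.4536 → ΔM = +0.5528;  Δλ = +2.7737 rad
tan C = Δλ / ΔM = +5.0178 → C = 78.73°

78.7°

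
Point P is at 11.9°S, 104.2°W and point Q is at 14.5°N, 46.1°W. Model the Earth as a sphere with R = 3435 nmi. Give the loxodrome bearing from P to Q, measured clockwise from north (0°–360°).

Δψ = ln[tan(π/4+φ₂/2)/tan(π/4+φ₁/2)] = +0.4650
Δλ = +1.0140 rad (taken the short way round)
course = atan2(Δλ, Δψ) = 65.36°

65.4°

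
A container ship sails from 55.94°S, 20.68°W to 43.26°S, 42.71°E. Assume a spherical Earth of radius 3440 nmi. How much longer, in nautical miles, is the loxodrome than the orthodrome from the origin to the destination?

79 nmi

Great circle: cos σ = sin φ₁ sin φ₂ + cos φ₁ cos φ₂ cos Δλ,  σ = 0.7221 rad → d_gc = 2483.9 nmi
Rhumb line: Δψ = +0.3441, q = Δφ/Δψ = 0.6431, d_rh = R√(Δφ²+q²Δλ²) = 2563.3 nmi
Excess = 2563.3 − 2483.9 = 79.4 ≈ 79 nmi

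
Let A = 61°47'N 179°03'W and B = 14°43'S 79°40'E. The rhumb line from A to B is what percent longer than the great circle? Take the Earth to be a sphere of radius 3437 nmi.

Great circle: σ = 1.8895 rad → d_gc = Rσ = 6494.2 nmi
Rhumb: Δφ = -1.3352, Δλ = -1.7677, Δψ = -1.6407, q = Δφ/Δψ = 0.8138 → d_rh = R√(Δφ²+q²Δλ²) = 6745.8 nmi
Excess = (6745.8 − 6494.2) / 6494.2 = 251.6 / 6494.2 = 3.87% ≈ 3.9%

3.9%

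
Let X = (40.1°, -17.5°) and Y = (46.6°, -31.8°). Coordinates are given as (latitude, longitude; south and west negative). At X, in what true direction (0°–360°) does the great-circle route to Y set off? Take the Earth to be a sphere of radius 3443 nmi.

N = sin Δλ·cos φ₂ = -0.1697;  D = cos φ₁ sin φ₂ − sin φ₁ cos φ₂ cos Δλ = +0.1269
initial course = atan2(N, D) = 306.79°

306.8°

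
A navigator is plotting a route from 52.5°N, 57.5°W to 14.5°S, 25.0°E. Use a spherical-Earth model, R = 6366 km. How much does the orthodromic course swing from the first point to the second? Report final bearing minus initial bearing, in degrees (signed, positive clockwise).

Initial bearing θ₁ = atan2(sin Δλ cos φ₂, cos φ₁ sin φ₂ − sin φ₁ cos φ₂ cos Δλ) = 104.75°
Final bearing θ₂ = (initial bearing from the destination back to the start) + 180° = 142.55°
Δθ = θ₂ − θ₁ = +37.8°

+37.8°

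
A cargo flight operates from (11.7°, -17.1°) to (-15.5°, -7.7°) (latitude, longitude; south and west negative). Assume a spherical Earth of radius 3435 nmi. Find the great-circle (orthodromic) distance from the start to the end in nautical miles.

1723 nmi

cos σ = sin φ₁ sin φ₂ + cos φ₁ cos φ₂ cos Δλ
      = sin(11.70°)sin(-15.50°) + cos(11.70°)cos(-15.50°)cos(9.40°) = 0.8767
σ = 28.748° → d = Rσ = 3435·0.50174 = 1723 nmi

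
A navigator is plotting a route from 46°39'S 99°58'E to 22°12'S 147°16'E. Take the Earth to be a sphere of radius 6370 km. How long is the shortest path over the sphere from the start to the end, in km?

5015 km

cos σ = sin φ₁ sin φ₂ + cos φ₁ cos φ₂ cos Δλ
      = sin(-46.65°)sin(-22.20°) + cos(-46.65°)cos(-22.20°)cos(47.30°) = 0.7058
σ = 45.108° → d = Rσ = 6370·0.78728 = 5015 km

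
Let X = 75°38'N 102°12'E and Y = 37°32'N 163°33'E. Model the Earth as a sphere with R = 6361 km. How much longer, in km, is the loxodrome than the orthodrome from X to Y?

Great circle: cos σ = sin φ₁ sin φ₂ + cos φ₁ cos φ₂ cos Δλ,  σ = 0.8169 rad → d_gc = 5196.1 km
Rhumb line: Δψ = -1.3635, q = Δφ/Δψ = 0.4877, d_rh = R√(Δφ²+q²Δλ²) = 5378.2 km
Excess = 5378.2 − 5196.1 = 182.1 ≈ 182 km

182 km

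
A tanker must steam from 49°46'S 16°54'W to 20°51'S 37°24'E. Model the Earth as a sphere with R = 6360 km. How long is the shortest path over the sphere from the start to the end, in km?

5705 km

cos σ = sin φ₁ sin φ₂ + cos φ₁ cos φ₂ cos Δλ
      = sin(-49.77°)sin(-20.85°) + cos(-49.77°)cos(-20.85°)cos(54.30°) = 0.6239
σ = 51.395° → d = Rσ = 6360·0.89701 = 5705 km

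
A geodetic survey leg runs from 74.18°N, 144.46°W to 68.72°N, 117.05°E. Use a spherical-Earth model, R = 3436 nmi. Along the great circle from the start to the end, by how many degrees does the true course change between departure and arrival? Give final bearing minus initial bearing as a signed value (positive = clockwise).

-95.5°

At departure: θ₁ = atan2(sin Δλ cos φ₂, cos φ₁ sin φ₂ − sin φ₁ cos φ₂ cos Δλ) = 310.41°
At arrival: θ₂ = atan2(sin Δλ cos φ₁, −cos φ₂ sin φ₁ + sin φ₂ cos φ₁ cos Δλ) = 214.89°
Δθ = θ₂ − θ₁ = -95.5°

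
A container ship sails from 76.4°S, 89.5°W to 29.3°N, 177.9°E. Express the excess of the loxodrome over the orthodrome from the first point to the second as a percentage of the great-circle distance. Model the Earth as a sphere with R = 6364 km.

3.9%

Great circle: σ = 2.0771 rad → d_gc = Rσ = 13218.8 km
Rhumb: Δφ = +1.8448, Δλ = -1.6162, Δψ = +2.6618, q = Δφ/Δψ = 0.6931 → d_rh = R√(Δφ²+q²Δλ²) = 13735.0 km
Excess = (13735.0 − 13218.8) / 13218.8 = 516.2 / 13218.8 = 3.91% ≈ 3.9%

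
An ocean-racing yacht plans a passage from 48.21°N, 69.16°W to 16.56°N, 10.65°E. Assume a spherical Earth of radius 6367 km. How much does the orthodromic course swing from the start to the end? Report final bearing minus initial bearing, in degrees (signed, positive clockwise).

At departure: θ₁ = atan2(sin Δλ cos φ₂, cos φ₁ sin φ₂ − sin φ₁ cos φ₂ cos Δλ) = 86.15°
At arrival: θ₂ = atan2(sin Δλ cos φ₁, −cos φ₂ sin φ₁ + sin φ₂ cos φ₁ cos Δλ) = 136.08°
Δθ = θ₂ − θ₁ = +49.9°

+49.9°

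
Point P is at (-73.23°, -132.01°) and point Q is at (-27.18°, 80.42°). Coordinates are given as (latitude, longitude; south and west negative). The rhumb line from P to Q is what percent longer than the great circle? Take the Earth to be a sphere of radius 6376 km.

Great circle: σ = 1.3482 rad → d_gc = Rσ = 8596.4 km
Rhumb: Δφ = +0.8037, Δλ = -2.5756, Δψ = +1.4214, q = Δφ/Δψ = 0.5655 → d_rh = R√(Δφ²+q²Δλ²) = 10606.1 km
Excess = (10606.1 − 8596.4) / 8596.4 = 2009.7 / 8596.4 = 23.38% ≈ 23.4%

23.4%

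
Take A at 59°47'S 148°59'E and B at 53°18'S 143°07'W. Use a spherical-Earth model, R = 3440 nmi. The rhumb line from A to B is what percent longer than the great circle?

4.4%

Great circle: σ = 0.6334 rad → d_gc = Rσ = 2179.1 nmi
Rhumb: Δφ = +0.1132, Δλ = +1.1851, Δψ = +0.2059, q = Δφ/Δψ = 0.5497 → d_rh = R√(Δφ²+q²Δλ²) = 2274.4 nmi
Excess = (2274.4 − 2179.1) / 2179.1 = 95.3 / 2179.1 = 4.37% ≈ 4.4%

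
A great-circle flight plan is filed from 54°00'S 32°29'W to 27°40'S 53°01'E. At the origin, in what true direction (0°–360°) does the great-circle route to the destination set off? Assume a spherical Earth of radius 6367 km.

N = sin Δλ·cos φ₂ = +0.8829;  D = cos φ₁ sin φ₂ − sin φ₁ cos φ₂ cos Δλ = -0.2167
initial course = atan2(N, D) = 103.79°

103.8°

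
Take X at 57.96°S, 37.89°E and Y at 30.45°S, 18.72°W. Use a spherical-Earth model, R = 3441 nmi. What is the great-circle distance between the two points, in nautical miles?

2826 nmi

Haversine: a = sin²(Δφ/2)+cos φ₁ cos φ₂ sin²(Δλ/2) = 0.15936;  σ = 2·atan2(√a,√(1−a))
σ = 47.056° → d = Rσ = 3441·0.82129 = 2826 nmi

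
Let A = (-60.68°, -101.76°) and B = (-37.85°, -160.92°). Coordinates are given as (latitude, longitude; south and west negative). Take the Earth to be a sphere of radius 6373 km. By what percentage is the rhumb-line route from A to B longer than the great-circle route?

2.8%

Great circle: σ = 0.7478 rad → d_gc = Rσ = 4765.5 km
Rhumb: Δφ = +0.3985, Δλ = -1.0325, Δψ = +0.6263, q = Δφ/Δψ = 0.6362 → d_rh = R√(Δφ²+q²Δλ²) = 4896.6 km
Excess = (4896.6 − 4765.5) / 4765.5 = 131.1 / 4765.5 = 2.751% ≈ 2.8%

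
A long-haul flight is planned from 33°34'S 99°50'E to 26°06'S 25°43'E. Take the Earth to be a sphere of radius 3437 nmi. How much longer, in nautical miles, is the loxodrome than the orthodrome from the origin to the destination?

Great circle: cos σ = sin φ₁ sin φ₂ + cos φ₁ cos φ₂ cos Δλ,  σ = 1.1062 rad → d_gc = 3802.1 nmi
Rhumb line: Δψ = +0.1504, q = Δφ/Δψ = 0.8665, d_rh = R√(Δφ²+q²Δλ²) = 3878.3 nmi
Excess = 3878.3 − 3802.1 = 76.2 ≈ 76 nmi

76 nmi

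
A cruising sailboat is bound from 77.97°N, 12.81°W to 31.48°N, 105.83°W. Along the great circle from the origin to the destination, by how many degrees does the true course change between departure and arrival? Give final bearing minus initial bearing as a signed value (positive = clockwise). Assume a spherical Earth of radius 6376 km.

-86.3°

At departure: θ₁ = atan2(sin Δλ cos φ₂, cos φ₁ sin φ₂ − sin φ₁ cos φ₂ cos Δλ) = 280.17°
At arrival: θ₂ = atan2(sin Δλ cos φ₁, −cos φ₂ sin φ₁ + sin φ₂ cos φ₁ cos Δλ) = 193.92°
Δθ = θ₂ − θ₁ = -86.3°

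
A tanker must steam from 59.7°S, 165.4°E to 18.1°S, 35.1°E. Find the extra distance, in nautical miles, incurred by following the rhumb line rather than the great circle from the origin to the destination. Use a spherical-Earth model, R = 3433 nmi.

Great circle: cos σ = sin φ₁ sin φ₂ + cos φ₁ cos φ₂ cos Δλ,  σ = 1.6127 rad → d_gc = 5536.56 nmi
Rhumb line: Δψ = +0.9852, q = Δφ/Δψ = 0.7369, d_rh = R√(Δφ²+q²Δλ²) = 6270.12 nmi
Excess = 6270.12 − 5536.56 = 733.56 ≈ 734 nmi

734 nmi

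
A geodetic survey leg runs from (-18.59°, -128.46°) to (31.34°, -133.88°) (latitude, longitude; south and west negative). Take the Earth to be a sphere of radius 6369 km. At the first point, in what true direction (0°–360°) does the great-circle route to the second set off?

354.0°

N = sin Δλ·cos φ₂ = -0.0807;  D = cos φ₁ sin φ₂ − sin φ₁ cos φ₂ cos Δλ = +0.7640
initial course = atan2(N, D) = 353.97°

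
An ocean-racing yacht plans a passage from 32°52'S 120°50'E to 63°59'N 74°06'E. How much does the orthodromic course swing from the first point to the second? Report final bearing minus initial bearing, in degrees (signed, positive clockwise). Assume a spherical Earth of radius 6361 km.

At departure: θ₁ = atan2(sin Δλ cos φ₂, cos φ₁ sin φ₂ − sin φ₁ cos φ₂ cos Δλ) = 340.82°
At arrival: θ₂ = atan2(sin Δλ cos φ₁, −cos φ₂ sin φ₁ + sin φ₂ cos φ₁ cos Δλ) = 321.00°
Δθ = θ₂ − θ₁ = -19.8°

-19.8°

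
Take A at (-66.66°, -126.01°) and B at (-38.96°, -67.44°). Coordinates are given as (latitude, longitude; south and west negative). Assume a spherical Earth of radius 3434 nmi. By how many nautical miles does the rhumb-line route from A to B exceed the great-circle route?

75 nmi

Great circle: cos σ = sin φ₁ sin φ₂ + cos φ₁ cos φ₂ cos Δλ,  σ = 0.7407 rad → d_gc = 2543.7 nmi
Rhumb line: Δψ = +0.8378, q = Δφ/Δψ = 0.5770, d_rh = R√(Δφ²+q²Δλ²) = 2619.0 nmi
Excess = 2619.0 − 2543.7 = 75.3 ≈ 75 nmi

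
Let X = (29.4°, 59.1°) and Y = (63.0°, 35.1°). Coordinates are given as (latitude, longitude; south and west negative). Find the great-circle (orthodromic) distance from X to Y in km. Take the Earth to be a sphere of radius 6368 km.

4111 km

cos σ = sin φ₁ sin φ₂ + cos φ₁ cos φ₂ cos Δλ
      = sin(29.40°)sin(63.00°) + cos(29.40°)cos(63.00°)cos(-24.00°) = 0.7987
σ = 36.991° → d = Rσ = 6368·0.64562 = 4111 km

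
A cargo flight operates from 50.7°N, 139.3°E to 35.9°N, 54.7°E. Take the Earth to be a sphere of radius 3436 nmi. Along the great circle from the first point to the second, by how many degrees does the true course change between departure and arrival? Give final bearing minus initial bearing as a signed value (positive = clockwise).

At departure: θ₁ = atan2(sin Δλ cos φ₂, cos φ₁ sin φ₂ − sin φ₁ cos φ₂ cos Δλ) = 291.18°
At arrival: θ₂ = atan2(sin Δλ cos φ₁, −cos φ₂ sin φ₁ + sin φ₂ cos φ₁ cos Δλ) = 226.81°
Δθ = θ₂ − θ₁ = -64.4°

-64.4°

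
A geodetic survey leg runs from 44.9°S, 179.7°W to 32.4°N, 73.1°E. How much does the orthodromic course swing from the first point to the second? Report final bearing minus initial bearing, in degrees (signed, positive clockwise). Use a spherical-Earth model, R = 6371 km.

Initial bearing θ₁ = atan2(sin Δλ cos φ₂, cos φ₁ sin φ₂ − sin φ₁ cos φ₂ cos Δλ) = 284.15°
Final bearing θ₂ = (initial bearing from the destination back to the start) + 180° = 305.56°
Δθ = θ₂ − θ₁ = +21.4°

+21.4°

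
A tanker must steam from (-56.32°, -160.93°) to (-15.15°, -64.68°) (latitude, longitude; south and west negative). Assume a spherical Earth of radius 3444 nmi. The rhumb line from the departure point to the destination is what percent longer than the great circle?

5.4%

Great circle: σ = 1.4109 rad → d_gc = Rσ = 4859.2 nmi
Rhumb: Δφ = +0.7186, Δλ = +1.6799, Δψ = +0.9275, q = Δφ/Δψ = 0.7747 → d_rh = R√(Δφ²+q²Δλ²) = 5119.8 nmi
Excess = (5119.8 − 4859.2) / 4859.2 = 260.6 / 4859.2 = 5.36% ≈ 5.4%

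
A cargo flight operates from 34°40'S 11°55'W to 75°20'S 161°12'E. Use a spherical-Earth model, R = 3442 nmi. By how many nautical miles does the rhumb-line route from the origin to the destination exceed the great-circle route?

1596 nmi

Great circle: cos σ = sin φ₁ sin φ₂ + cos φ₁ cos φ₂ cos Δλ,  σ = 1.2201 rad → d_gc = 4199.7 nmi
Rhumb line: Δψ = -1.4046, q = Δφ/Δψ = 0.5053, d_rh = R√(Δφ²+q²Δλ²) = 5795.4 nmi
Excess = 5795.4 − 4199.7 = 1595.7 ≈ 1596 nmi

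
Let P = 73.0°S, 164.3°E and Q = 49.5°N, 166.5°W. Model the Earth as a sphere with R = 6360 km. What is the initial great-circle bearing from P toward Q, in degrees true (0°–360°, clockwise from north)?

22.5°

θ = atan2( sin Δλ·cos φ₂ ,  cos φ₁ sin φ₂ − sin φ₁ cos φ₂ cos Δλ )
  = atan2(+0.3168, +0.7645) = 22.51°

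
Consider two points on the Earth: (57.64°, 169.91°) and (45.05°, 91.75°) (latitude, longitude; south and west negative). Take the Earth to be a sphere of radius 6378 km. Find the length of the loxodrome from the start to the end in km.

5568 km

Rhumb course C = atan2(Δλ, Δψ) with Δψ = ln[tan(π/4+φ₂/2)/tan(π/4+φ₁/2)] = -0.3548, Δλ = -1.3641 → C = 255.42°
d = R·|Δφ| / |cos C| = 6378·0.21974 / 0.25168 = 5568 km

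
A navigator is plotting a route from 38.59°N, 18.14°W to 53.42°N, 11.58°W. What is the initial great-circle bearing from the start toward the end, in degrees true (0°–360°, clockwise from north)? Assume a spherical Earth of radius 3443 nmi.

14.8°

θ = atan2( sin Δλ·cos φ₂ ,  cos φ₁ sin φ₂ − sin φ₁ cos φ₂ cos Δλ )
  = atan2(+0.0681, +0.2584) = 14.76°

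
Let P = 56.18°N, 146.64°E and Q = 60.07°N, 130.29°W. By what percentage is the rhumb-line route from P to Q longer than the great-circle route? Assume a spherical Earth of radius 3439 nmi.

Great circle: σ = 0.7174 rad → d_gc = Rσ = 2467.2 nmi
Rhumb: Δφ = +0.0679, Δλ = +1.4498, Δψ = +0.1287, q = Δφ/Δψ = 0.5274 → d_rh = R√(Δφ²+q²Δλ²) = 2640.2 nmi
Excess = (2640.2 − 2467.2) / 2467.2 = 173.0 / 2467.2 = 7.01% ≈ 7.0%

7.0%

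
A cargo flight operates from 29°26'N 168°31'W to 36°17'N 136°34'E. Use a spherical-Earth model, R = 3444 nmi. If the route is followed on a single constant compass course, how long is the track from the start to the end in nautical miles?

2800 nmi

Rhumb course C = atan2(Δλ, Δψ) with Δψ = ln[tan(π/4+φ₂/2)/tan(π/4+φ₁/2)] = +0.1425, Δλ = -0.9585 → C = 278.46°
d = R·|Δφ| / |cos C| = 3444·0.11956 / 0.14704 = 2800 nmi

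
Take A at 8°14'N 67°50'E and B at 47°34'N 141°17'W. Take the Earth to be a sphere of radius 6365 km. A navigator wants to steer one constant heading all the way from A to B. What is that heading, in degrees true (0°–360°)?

73.1°

Δψ = ln[tan(π/4+φ₂/2)/tan(π/4+φ₁/2)] = +0.8020
Δλ = +2.6334 rad (taken the short way round)
course = atan2(Δλ, Δψ) = 73.06°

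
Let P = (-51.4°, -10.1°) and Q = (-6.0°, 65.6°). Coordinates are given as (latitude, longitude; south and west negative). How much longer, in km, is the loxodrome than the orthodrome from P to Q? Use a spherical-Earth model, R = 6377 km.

Great circle: cos σ = sin φ₁ sin φ₂ + cos φ₁ cos φ₂ cos Δλ,  σ = 1.3336 rad → d_gc = 8504.6 km
Rhumb line: Δψ = +0.9444, q = Δφ/Δψ = 0.8391, d_rh = R√(Δφ²+q²Δλ²) = 8689.7 km
Excess = 8689.7 − 8504.6 = 185.1 ≈ 185 km

185 km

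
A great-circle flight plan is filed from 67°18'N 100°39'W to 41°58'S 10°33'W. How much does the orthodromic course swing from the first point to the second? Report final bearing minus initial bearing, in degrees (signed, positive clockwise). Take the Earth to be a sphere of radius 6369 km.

+41.6°

Initial bearing θ₁ = atan2(sin Δλ cos φ₂, cos φ₁ sin φ₂ − sin φ₁ cos φ₂ cos Δλ) = 109.06°
Final bearing θ₂ = (initial bearing from the destination back to the start) + 180° = 150.62°
Δθ = θ₂ − θ₁ = +41.6°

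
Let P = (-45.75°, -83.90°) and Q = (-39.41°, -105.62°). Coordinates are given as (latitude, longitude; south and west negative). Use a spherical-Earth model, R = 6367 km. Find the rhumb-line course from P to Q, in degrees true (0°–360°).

291.7°

Δψ = ln[tan(π/4+φ₂/2)/tan(π/4+φ₁/2)] = +0.1505
Δλ = -0.3791 rad (taken the short way round)
course = atan2(Δλ, Δψ) = 291.65°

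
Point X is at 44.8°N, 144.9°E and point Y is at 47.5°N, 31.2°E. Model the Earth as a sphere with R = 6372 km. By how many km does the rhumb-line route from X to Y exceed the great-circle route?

Great circle: cos σ = sin φ₁ sin φ₂ + cos φ₁ cos φ₂ cos Δλ,  σ = 1.2379 rad → d_gc = 7887.6 km
Rhumb line: Δψ = +0.0680, q = Δφ/Δψ = 0.6926, d_rh = R√(Δφ²+q²Δλ²) = 8762.6 km
Excess = 8762.6 − 7887.6 = 875.0 ≈ 875 km

875 km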